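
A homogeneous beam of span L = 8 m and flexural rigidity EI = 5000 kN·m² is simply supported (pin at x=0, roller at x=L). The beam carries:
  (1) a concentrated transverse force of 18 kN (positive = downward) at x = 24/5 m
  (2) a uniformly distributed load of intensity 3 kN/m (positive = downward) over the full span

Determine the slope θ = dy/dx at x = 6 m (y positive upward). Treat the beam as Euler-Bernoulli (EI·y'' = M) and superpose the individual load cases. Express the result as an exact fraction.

Load 1 — point force P=18 kN at a=24/5 m (b=L-a=16/5):
  θ_1 = -Pa(2L²-6Lx+3x²+a²)/(6LEI)  [x>a] = -18·(24/5)·(2·8²-6·8·6+3·6²+(24/5)²)/(6·8·5000) = 1629/156250 rad
Load 2 — uniform load w=3 kN/m over full span:
  θ_2 = -w(L³-6Lx²+4x³)/(24EI) = -3·(8³-6·8·6²+4·6³)/(24·5000) = 11/1250 rad
Superposition: θ = Σ θ_i = 1502/78125 rad ≈ 0.019226 rad

θ(6) = 1502/78125 rad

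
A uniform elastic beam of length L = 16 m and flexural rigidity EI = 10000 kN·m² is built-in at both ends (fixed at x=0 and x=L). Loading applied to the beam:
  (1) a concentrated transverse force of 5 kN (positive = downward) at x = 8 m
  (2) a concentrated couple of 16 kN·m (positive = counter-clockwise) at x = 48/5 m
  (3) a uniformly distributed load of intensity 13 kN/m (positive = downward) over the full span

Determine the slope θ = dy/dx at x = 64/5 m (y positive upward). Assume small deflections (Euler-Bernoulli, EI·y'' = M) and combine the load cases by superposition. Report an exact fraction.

θ(64/5) = 17438/390625 rad

Load 1 — point force P=5 kN at a=8 m (b=L-a=8):
  θ_1 = Pa²(L-x)(2bL-(3b+a)(L-x))/(2L³EI)  [x>a] = 5·8²·(16-(64/5))·(2·8·16-(3·8+8)·(16-(64/5)))/(2·16³·10000) = 6/3125 rad
Load 2 — applied couple M₀=16 kN·m at a=48/5 m (b=L-a=32/5):
  θ_2 = (R_Ax²/2 - M_Ax - M₀(x-a))/EI  [x>a] with R_A=36/25, M_A=128/25 = ((36/25)·(64/5)²/2 - (128/25)·(64/5) - 16·((64/5)-(48/5)))/10000 = 48/390625 rad
Load 3 — uniform load w=13 kN/m over full span:
  θ_3 = -wx(L-x)(L-2x)/(12EI) = -13·(64/5)·(16-(64/5))·(16-2·(64/5))/(12·10000) = 3328/78125 rad
Superposition: θ = Σ θ_i = 17438/390625 rad ≈ 0.044641 rad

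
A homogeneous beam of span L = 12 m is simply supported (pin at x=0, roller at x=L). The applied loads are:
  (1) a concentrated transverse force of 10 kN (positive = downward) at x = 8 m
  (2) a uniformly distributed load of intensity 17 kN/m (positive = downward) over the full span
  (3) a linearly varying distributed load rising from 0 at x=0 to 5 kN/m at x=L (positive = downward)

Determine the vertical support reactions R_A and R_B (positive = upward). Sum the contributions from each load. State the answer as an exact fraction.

R_A = 346/3 kN, R_B = 386/3 kN

Load 1 — point force P=10 kN at a=8 m (b=L-a=4):
  R_A = Pb/L = 10·4/12 = 10/3 kN
  R_B = Pa/L = 10·8/12 = 20/3 kN
Load 2 — uniform load w=17 kN/m over full span:
  R_A = wL/2 = 17·12/2 = 102 kN
  R_B = wL/2 = 17·12/2 = 102 kN
Load 3 — triangular load w₀=5 kN/m (0→w₀ over full span):
  R_A = w₀L/6 = 5·12/6 = 10 kN
  R_B = w₀L/3 = 5·12/3 = 20 kN
Superposition: R_A = 346/3 kN, R_B = 386/3 kN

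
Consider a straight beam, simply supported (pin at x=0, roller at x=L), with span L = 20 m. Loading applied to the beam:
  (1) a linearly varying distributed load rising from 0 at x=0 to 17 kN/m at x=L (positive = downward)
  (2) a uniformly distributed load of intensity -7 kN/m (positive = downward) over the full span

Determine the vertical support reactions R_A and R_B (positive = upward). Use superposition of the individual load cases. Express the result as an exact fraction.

Load 1 — triangular load w₀=17 kN/m (0→w₀ over full span):
  R_A = w₀L/6 = 17·20/6 = 170/3 kN
  R_B = w₀L/3 = 17·20/3 = 340/3 kN
Load 2 — uniform load w=-7 kN/m over full span:
  R_A = wL/2 = (-7)·20/2 = -70 kN
  R_B = wL/2 = (-7)·20/2 = -70 kN
Superposition: R_A = -40/3 kN, R_B = 130/3 kN

R_A = -40/3 kN, R_B = 130/3 kN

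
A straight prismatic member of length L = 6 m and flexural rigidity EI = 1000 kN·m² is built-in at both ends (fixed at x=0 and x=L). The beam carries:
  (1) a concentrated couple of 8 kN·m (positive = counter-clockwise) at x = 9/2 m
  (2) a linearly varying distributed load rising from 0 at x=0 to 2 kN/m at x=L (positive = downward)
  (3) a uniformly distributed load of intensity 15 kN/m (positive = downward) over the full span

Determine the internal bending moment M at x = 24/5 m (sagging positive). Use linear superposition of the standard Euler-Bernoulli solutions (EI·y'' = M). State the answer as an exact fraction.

M(24/5) = -1251/250 kN·m

Load 1 — applied couple M₀=8 kN·m at a=9/2 m (b=L-a=3/2):
  M_1 = R_Ax - M_A - M₀  [x>a] with R_A=3/2, M_A=5/2 = (3/2)·(24/5) - (5/2) - 8 = -33/10 kN·m
Load 2 — triangular load w₀=2 kN/m (0→w₀ over full span):
  M_2 = 3w₀Lx/20 - w₀L²/30 - w₀x³/(6L) = 3·2·6·(24/5)/20 - 2·6²/30 - 2·(24/5)³/(6·6) = 12/125 kN·m
Load 3 — uniform load w=15 kN/m over full span:
  M_3 = wLx/2 - wL²/12 - wx²/2 = 15·6·(24/5)/2 - 15·6²/12 - 15·(24/5)²/2 = -9/5 kN·m
Superposition: M = Σ M_i = -1251/250 kN·m ≈ -5.004000 kN·m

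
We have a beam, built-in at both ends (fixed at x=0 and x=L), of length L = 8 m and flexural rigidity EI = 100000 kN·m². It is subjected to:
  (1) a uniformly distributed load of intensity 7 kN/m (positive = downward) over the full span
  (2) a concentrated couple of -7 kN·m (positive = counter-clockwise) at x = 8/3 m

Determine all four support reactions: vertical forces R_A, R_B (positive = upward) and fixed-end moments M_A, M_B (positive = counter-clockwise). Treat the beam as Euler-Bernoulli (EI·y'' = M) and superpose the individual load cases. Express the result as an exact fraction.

Load 1 — uniform load w=7 kN/m over full span:
  R_A = wL/2 = 7·8/2 = 28 kN
  M_A = wL²/12 = 7·8²/12 = 112/3 kN·m
  R_B = wL/2 = 7·8/2 = 28 kN
  M_B = -wL²/12 = -7·8²/12 = -112/3 kN·m
Load 2 — applied couple M₀=-7 kN·m at a=8/3 m (b=L-a=16/3):
  R_A = 6M₀ab/L³ = 6·(-7)·(8/3)·(16/3)/8³ = -7/6 kN
  M_A = M₀b(2a-b)/L² = (-7)·(16/3)·(2·(8/3)-(16/3))/8² = 0 kN·m
  R_B = -6M₀ab/L³ = -6·(-7)·(8/3)·(16/3)/8³ = 7/6 kN
  M_B = M₀a(2b-a)/L² = (-7)·(8/3)·(2·(16/3)-(8/3))/8² = -7/3 kN·m
Superposition: R_A = 161/6 kN, M_A = 112/3 kN·m, R_B = 175/6 kN, M_B = -119/3 kN·m

R_A = 161/6 kN, M_A = 112/3 kN·m, R_B = 175/6 kN, M_B = -119/3 kN·m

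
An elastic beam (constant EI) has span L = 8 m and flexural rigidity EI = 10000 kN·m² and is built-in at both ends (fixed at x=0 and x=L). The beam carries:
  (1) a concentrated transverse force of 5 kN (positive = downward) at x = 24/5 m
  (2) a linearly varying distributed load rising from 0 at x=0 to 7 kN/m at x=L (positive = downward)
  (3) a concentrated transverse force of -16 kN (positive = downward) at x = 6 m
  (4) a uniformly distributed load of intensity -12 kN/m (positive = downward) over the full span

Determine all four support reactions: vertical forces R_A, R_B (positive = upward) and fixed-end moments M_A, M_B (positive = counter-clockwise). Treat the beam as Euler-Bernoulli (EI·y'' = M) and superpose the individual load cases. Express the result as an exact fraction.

R_A = -2017/50 kN, M_A = -3842/75 kN·m, R_B = -1933/50 kN, M_B = 1346/25 kN·m

Load 1 — point force P=5 kN at a=24/5 m (b=L-a=16/5):
  R_A = Pb²(3a+b)/L³ = 5·(16/5)²·(3·(24/5)+(16/5))/8³ = 44/25 kN
  M_A = Pab²/L² = 5·(24/5)·(16/5)²/8² = 96/25 kN·m
  R_B = Pa²(a+3b)/L³ = 5·(24/5)²·((24/5)+3·(16/5))/8³ = 81/25 kN
  M_B = -Pa²b/L² = -5·(24/5)²·(16/5)/8² = -144/25 kN·m
Load 2 — triangular load w₀=7 kN/m (0→w₀ over full span):
  R_A = 3w₀L/20 = 3·7·8/20 = 42/5 kN
  M_A = w₀L²/30 = 7·8²/30 = 224/15 kN·m
  R_B = 7w₀L/20 = 7·7·8/20 = 98/5 kN
  M_B = -w₀L²/20 = -7·8²/20 = -112/5 kN·m
Load 3 — point force P=-16 kN at a=6 m (b=L-a=2):
  R_A = Pb²(3a+b)/L³ = (-16)·2²·(3·6+2)/8³ = -5/2 kN
  M_A = Pab²/L² = (-16)·6·2²/8² = -6 kN·m
  R_B = Pa²(a+3b)/L³ = (-16)·6²·(6+3·2)/8³ = -27/2 kN
  M_B = -Pa²b/L² = -(-16)·6²·2/8² = 18 kN·m
Load 4 — uniform load w=-12 kN/m over full span:
  R_A = wL/2 = (-12)·8/2 = -48 kN
  M_A = wL²/12 = (-12)·8²/12 = -64 kN·m
  R_B = wL/2 = (-12)·8/2 = -48 kN
  M_B = -wL²/12 = -(-12)·8²/12 = 64 kN·m
Superposition: R_A = -2017/50 kN, M_A = -3842/75 kN·m, R_B = -1933/50 kN, M_B = 1346/25 kN·m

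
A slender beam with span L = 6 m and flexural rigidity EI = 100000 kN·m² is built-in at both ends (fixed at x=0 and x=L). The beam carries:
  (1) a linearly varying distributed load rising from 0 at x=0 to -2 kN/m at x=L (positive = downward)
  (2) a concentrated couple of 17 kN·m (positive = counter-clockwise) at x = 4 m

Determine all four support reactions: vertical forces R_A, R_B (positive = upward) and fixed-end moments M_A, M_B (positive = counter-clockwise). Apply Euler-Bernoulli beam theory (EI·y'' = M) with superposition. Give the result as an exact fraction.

R_A = 89/45 kN, M_A = 49/15 kN·m, R_B = -359/45 kN, M_B = 18/5 kN·m

Load 1 — triangular load w₀=-2 kN/m (0→w₀ over full span):
  R_A = 3w₀L/20 = 3·(-2)·6/20 = -9/5 kN
  M_A = w₀L²/30 = (-2)·6²/30 = -12/5 kN·m
  R_B = 7w₀L/20 = 7·(-2)·6/20 = -21/5 kN
  M_B = -w₀L²/20 = -(-2)·6²/20 = 18/5 kN·m
Load 2 — applied couple M₀=17 kN·m at a=4 m (b=L-a=2):
  R_A = 6M₀ab/L³ = 6·17·4·2/6³ = 34/9 kN
  M_A = M₀b(2a-b)/L² = 17·2·(2·4-2)/6² = 17/3 kN·m
  R_B = -6M₀ab/L³ = -6·17·4·2/6³ = -34/9 kN
  M_B = M₀a(2b-a)/L² = 17·4·(2·2-4)/6² = 0 kN·m
Superposition: R_A = 89/45 kN, M_A = 49/15 kN·m, R_B = -359/45 kN, M_B = 18/5 kN·m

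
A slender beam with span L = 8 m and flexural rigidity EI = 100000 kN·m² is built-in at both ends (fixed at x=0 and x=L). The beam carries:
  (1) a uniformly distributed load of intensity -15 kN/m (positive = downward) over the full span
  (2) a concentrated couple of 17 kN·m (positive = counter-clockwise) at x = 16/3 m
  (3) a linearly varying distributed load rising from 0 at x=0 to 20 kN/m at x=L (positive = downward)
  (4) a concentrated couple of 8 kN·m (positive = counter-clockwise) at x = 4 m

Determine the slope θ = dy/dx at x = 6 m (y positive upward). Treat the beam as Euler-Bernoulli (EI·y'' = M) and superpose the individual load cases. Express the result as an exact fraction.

θ(6) = -43/300000 rad

Load 1 — uniform load w=-15 kN/m over full span:
  θ_1 = -wx(L-x)(L-2x)/(12EI) = -(-15)·6·(8-6)·(8-2·6)/(12·100000) = -3/5000 rad
Load 2 — applied couple M₀=17 kN·m at a=16/3 m (b=L-a=8/3):
  θ_2 = (R_Ax²/2 - M_Ax - M₀(x-a))/EI  [x>a] with R_A=17/6, M_A=17/3 = ((17/6)·6²/2 - (17/3)·6 - 17·(6-(16/3)))/100000 = 17/300000 rad
Load 3 — triangular load w₀=20 kN/m (0→w₀ over full span):
  θ_3 = -w₀(2x(L-x)(L-2x)(x+2L)+x²(L-x)²)/(120LEI) = -20·(2·6·(8-6)·(8-2·6)·(6+2·8)+6²·(8-6)²)/(120·8·100000) = 41/100000 rad
Load 4 — applied couple M₀=8 kN·m at a=4 m (b=L-a=4):
  θ_4 = (R_Ax²/2 - M_Ax - M₀(x-a))/EI  [x>a] with R_A=3/2, M_A=2 = ((3/2)·6²/2 - 2·6 - 8·(6-4))/100000 = -1/100000 rad
Superposition: θ = Σ θ_i = -43/300000 rad ≈ -0.000143 rad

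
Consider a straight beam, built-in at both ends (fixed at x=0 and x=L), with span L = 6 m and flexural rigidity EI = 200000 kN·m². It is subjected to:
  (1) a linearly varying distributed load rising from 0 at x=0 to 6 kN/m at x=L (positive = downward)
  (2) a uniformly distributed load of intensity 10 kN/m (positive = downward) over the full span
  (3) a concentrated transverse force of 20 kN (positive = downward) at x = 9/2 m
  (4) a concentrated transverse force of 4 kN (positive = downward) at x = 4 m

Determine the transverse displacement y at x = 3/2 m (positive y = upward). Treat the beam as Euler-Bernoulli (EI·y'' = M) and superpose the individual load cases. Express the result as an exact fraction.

y(3/2) = -115573/768000000 m

Load 1 — triangular load w₀=6 kN/m (0→w₀ over full span):
  y_1 = -w₀x²(L-x)²(x+2L)/(120LEI) = -6·(3/2)²·(6-(3/2))²·((3/2)+2·6)/(120·6·200000) = -6561/256000000 m
Load 2 — uniform load w=10 kN/m over full span:
  y_2 = -wx²(L-x)²/(24EI) = -10·(3/2)²·(6-(3/2))²/(24·200000) = -243/2560000 m
Load 3 — point force P=20 kN at a=9/2 m (b=L-a=3/2):
  y_3 = -Pb²x²(3aL-(3a+b)x)/(6L³EI)  [x≤a] = -20·(3/2)²·(3/2)²·(3·(9/2)·6-(3·(9/2)+(3/2))·(3/2))/(6·6³·200000) = -117/5120000 m
Load 4 — point force P=4 kN at a=4 m (b=L-a=2):
  y_4 = -Pb²x²(3aL-(3a+b)x)/(6L³EI)  [x≤a] = -4·2²·(3/2)²·(3·4·6-(3·4+2)·(3/2))/(6·6³·200000) = -17/2400000 m
Superposition: y = Σ y_i = -115573/768000000 m ≈ -0.000150 m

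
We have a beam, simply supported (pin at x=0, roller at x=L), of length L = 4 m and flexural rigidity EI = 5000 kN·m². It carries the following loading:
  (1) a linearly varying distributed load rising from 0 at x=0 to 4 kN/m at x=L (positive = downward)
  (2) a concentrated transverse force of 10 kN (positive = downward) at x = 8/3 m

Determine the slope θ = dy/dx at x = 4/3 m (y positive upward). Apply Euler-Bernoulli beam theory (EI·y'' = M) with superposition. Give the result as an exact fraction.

Load 1 — triangular load w₀=4 kN/m (0→w₀ over full span):
  θ_1 = -w₀(7L⁴-30L²x²+15x⁴)/(360LEI) = -4·(7·4⁴-30·4²·(4/3)²+15·(4/3)⁴)/(360·4·5000) = -416/759375 rad
Load 2 — point force P=10 kN at a=8/3 m (b=L-a=4/3):
  θ_2 = -Pb(L²-b²-3x²)/(6LEI)  [x≤a] = -10·(4/3)·(4²-(4/3)²-3·(4/3)²)/(6·4·5000) = -2/2025 rad
Superposition: θ = Σ θ_i = -1166/759375 rad ≈ -0.001535 rad

θ(4/3) = -1166/759375 rad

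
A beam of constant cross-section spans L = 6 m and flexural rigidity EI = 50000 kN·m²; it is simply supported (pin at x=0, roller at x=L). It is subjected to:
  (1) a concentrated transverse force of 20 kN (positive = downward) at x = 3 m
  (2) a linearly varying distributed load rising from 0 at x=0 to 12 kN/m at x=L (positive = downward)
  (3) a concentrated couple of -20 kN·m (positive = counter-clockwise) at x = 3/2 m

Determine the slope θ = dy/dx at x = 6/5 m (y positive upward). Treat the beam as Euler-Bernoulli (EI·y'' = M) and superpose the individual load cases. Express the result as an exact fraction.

θ(6/5) = -239707/125000000 rad

Load 1 — point force P=20 kN at a=3 m (b=L-a=3):
  θ_1 = -Pb(L²-b²-3x²)/(6LEI)  [x≤a] = -20·3·(6²-3²-3·(6/5)²)/(6·6·50000) = -189/250000 rad
Load 2 — triangular load w₀=12 kN/m (0→w₀ over full span):
  θ_2 = -w₀(7L⁴-30L²x²+15x⁴)/(360LEI) = -12·(7·6⁴-30·6²·(6/5)²+15·(6/5)⁴)/(360·6·50000) = -1638/1953125 rad
Load 3 — applied couple M₀=-20 kN·m at a=3/2 m (b=L-a=9/2):
  θ_3 = (M₀x²/(2L)+C₁)/EI  [x≤a] with C₁=M₀(3b²-L²)/(6L)=-55/4 = ((-20)·(6/5)²/(2·6)+(-55/4))/50000 = -323/1000000 rad
Superposition: θ = Σ θ_i = -239707/125000000 rad ≈ -0.001918 rad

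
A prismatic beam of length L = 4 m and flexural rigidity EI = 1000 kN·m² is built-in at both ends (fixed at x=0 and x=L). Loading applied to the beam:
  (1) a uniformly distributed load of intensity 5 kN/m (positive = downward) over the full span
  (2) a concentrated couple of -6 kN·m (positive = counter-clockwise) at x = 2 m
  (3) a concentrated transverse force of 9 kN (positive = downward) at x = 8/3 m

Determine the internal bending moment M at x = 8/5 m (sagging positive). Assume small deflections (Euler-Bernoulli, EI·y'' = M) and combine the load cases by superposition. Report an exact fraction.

Load 1 — uniform load w=5 kN/m over full span:
  M_1 = wLx/2 - wL²/12 - wx²/2 = 5·4·(8/5)/2 - 5·4²/12 - 5·(8/5)²/2 = 44/15 kN·m
Load 2 — applied couple M₀=-6 kN·m at a=2 m (b=L-a=2):
  M_2 = R_Ax - M_A  [x≤a] with R_A=-9/4, M_A=-3/2 = (-9/4)·(8/5) - (-3/2) = -21/10 kN·m
Load 3 — point force P=9 kN at a=8/3 m (b=L-a=4/3):
  M_3 = Pb²(3a+b)x/L³ - Pab²/L²  [x≤a] = 9·(4/3)²·(3·(8/3)+(4/3))·(8/5)/4³ - 9·(8/3)·(4/3)²/4² = 16/15 kN·m
Superposition: M = Σ M_i = 19/10 kN·m ≈ 1.900000 kN·m

M(8/5) = 19/10 kN·m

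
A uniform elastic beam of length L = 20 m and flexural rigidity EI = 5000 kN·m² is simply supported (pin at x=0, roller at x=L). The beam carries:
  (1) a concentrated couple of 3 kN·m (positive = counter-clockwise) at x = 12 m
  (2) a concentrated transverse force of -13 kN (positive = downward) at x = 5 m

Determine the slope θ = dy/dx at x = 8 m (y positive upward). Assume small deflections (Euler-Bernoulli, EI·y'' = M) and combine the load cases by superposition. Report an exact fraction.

θ(8) = 1219/200000 rad

Load 1 — applied couple M₀=3 kN·m at a=12 m (b=L-a=8):
  θ_1 = (M₀x²/(2L)+C₁)/EI  [x≤a] with C₁=M₀(3b²-L²)/(6L)=-26/5 = (3·8²/(2·20)+(-26/5))/5000 = -1/12500 rad
Load 2 — point force P=-13 kN at a=5 m (b=L-a=15):
  θ_2 = -Pa(2L²-6Lx+3x²+a²)/(6LEI)  [x>a] = -(-13)·5·(2·20²-6·20·8+3·8²+5²)/(6·20·5000) = 247/40000 rad
Superposition: θ = Σ θ_i = 1219/200000 rad ≈ 0.006095 rad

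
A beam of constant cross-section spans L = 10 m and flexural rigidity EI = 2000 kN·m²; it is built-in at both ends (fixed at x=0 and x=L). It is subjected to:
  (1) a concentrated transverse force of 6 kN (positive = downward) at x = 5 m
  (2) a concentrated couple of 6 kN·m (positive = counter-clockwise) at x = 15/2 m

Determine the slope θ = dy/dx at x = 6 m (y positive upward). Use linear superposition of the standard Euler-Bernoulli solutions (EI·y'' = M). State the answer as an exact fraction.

Load 1 — point force P=6 kN at a=5 m (b=L-a=5):
  θ_1 = Pa²(L-x)(2bL-(3b+a)(L-x))/(2L³EI)  [x>a] = 6·5²·(10-6)·(2·5·10-(3·5+5)·(10-6))/(2·10³·2000) = 3/1000 rad
Load 2 — applied couple M₀=6 kN·m at a=15/2 m (b=L-a=5/2):
  θ_2 = (R_Ax²/2 - M_Ax)/EI  [x≤a] with R_A=27/40, M_A=15/8 = ((27/40)·6²/2 - (15/8)·6)/2000 = 9/20000 rad
Superposition: θ = Σ θ_i = 69/20000 rad ≈ 0.003450 rad

θ(6) = 69/20000 rad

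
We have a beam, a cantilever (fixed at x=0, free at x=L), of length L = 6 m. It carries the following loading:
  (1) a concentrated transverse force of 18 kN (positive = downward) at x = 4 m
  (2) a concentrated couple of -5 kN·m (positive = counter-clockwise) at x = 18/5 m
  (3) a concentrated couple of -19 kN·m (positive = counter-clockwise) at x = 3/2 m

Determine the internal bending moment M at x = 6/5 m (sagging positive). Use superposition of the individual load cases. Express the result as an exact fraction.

Load 1 — point force P=18 kN at a=4 m (b=L-a=2):
  M_1 = -P(a-x)  [x≤a] = -18·(4-(6/5)) = -252/5 kN·m
Load 2 — applied couple M₀=-5 kN·m at a=18/5 m (b=L-a=12/5):
  M_2 = M₀  [x≤a] = (-5) = -5 kN·m
Load 3 — applied couple M₀=-19 kN·m at a=3/2 m (b=L-a=9/2):
  M_3 = M₀  [x≤a] = (-19) = -19 kN·m
Superposition: M = Σ M_i = -372/5 kN·m ≈ -74.400000 kN·m

M(6/5) = -372/5 kN·m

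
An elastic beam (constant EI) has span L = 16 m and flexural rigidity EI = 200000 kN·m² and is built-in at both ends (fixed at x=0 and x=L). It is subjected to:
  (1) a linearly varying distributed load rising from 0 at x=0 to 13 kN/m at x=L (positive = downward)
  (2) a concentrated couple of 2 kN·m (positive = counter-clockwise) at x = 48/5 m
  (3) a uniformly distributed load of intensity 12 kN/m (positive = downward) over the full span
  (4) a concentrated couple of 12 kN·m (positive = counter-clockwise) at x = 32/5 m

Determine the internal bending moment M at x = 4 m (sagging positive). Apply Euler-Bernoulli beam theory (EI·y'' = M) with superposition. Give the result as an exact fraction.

Load 1 — triangular load w₀=13 kN/m (0→w₀ over full span):
  M_1 = 3w₀Lx/20 - w₀L²/30 - w₀x³/(6L) = 3·13·16·4/20 - 13·16²/30 - 13·4³/(6·16) = 26/5 kN·m
Load 2 — applied couple M₀=2 kN·m at a=48/5 m (b=L-a=32/5):
  M_2 = R_Ax - M_A  [x≤a] with R_A=9/50, M_A=16/25 = (9/50)·4 - (16/25) = 2/25 kN·m
Load 3 — uniform load w=12 kN/m over full span:
  M_3 = wLx/2 - wL²/12 - wx²/2 = 12·16·4/2 - 12·16²/12 - 12·4²/2 = 32 kN·m
Load 4 — applied couple M₀=12 kN·m at a=32/5 m (b=L-a=48/5):
  M_4 = R_Ax - M_A  [x≤a] with R_A=27/25, M_A=36/25 = (27/25)·4 - (36/25) = 72/25 kN·m
Superposition: M = Σ M_i = 1004/25 kN·m ≈ 40.160000 kN·m

M(4) = 1004/25 kN·m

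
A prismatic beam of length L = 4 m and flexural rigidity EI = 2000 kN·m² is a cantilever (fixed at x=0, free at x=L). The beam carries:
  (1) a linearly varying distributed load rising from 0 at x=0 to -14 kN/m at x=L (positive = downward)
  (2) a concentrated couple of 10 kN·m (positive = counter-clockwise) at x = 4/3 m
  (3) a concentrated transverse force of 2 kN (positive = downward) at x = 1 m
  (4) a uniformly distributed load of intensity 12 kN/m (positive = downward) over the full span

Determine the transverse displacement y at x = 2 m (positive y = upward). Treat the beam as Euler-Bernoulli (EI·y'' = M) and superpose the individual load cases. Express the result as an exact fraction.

Load 1 — triangular load w₀=-14 kN/m (0→w₀ over full span):
  y_1 = (w₀Lx³/12-w₀L²x²/6-w₀x⁵/(120L))/EI = ((-14)·4·2³/12-(-14)·4²·2²/6-(-14)·2⁵/(120·4))/2000 = 847/15000 m
Load 2 — applied couple M₀=10 kN·m at a=4/3 m (b=L-a=8/3):
  y_2 = M₀a(2x-a)/(2EI)  [x>a] = 10·(4/3)·(2·2-(4/3))/(2·2000) = 2/225 m
Load 3 — point force P=2 kN at a=1 m (b=L-a=3):
  y_3 = -Pa²(3x-a)/(6EI)  [x>a] = -2·1²·(3·2-1)/(6·2000) = -1/1200 m
Load 4 — uniform load w=12 kN/m over full span:
  y_4 = -wx²(x²-4Lx+6L²)/(24EI) = -12·2²·(2²-4·4·2+6·4²)/(24·2000) = -17/250 m
Superposition: y = Σ y_i = -313/90000 m ≈ -0.003478 m

y(2) = -313/90000 m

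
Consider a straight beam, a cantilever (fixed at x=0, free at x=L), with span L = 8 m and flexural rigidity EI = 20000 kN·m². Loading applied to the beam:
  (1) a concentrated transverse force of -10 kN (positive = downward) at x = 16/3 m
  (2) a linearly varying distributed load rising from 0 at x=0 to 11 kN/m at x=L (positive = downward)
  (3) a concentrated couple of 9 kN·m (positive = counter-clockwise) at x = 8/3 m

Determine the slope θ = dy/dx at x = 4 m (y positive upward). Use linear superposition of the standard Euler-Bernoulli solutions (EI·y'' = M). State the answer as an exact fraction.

Load 1 — point force P=-10 kN at a=16/3 m (b=L-a=8/3):
  θ_1 = -Px(2a-x)/(2EI)  [x≤a] = -(-10)·4·(2·(16/3)-4)/(2·20000) = 1/150 rad
Load 2 — triangular load w₀=11 kN/m (0→w₀ over full span):
  θ_2 = (w₀Lx²/4-w₀L²x/3-w₀x⁴/(24L))/EI = (11·8·4²/4-11·8²·4/3-11·4⁴/(24·8))/20000 = -451/15000 rad
Load 3 — applied couple M₀=9 kN·m at a=8/3 m (b=L-a=16/3):
  θ_3 = M₀a/EI  [x>a] = 9·(8/3)/20000 = 3/2500 rad
Superposition: θ = Σ θ_i = -111/5000 rad ≈ -0.022200 rad

θ(4) = -111/5000 rad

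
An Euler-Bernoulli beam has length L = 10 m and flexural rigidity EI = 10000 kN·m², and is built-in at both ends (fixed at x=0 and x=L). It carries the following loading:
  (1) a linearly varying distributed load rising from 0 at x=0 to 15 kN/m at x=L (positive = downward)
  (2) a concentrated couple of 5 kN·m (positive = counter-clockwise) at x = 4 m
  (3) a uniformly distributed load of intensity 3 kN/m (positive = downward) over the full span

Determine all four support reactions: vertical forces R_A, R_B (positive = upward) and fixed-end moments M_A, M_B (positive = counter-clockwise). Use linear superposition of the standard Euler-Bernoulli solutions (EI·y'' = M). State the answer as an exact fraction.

Load 1 — triangular load w₀=15 kN/m (0→w₀ over full span):
  R_A = 3w₀L/20 = 3·15·10/20 = 45/2 kN
  M_A = w₀L²/30 = 15·10²/30 = 50 kN·m
  R_B = 7w₀L/20 = 7·15·10/20 = 105/2 kN
  M_B = -w₀L²/20 = -15·10²/20 = -75 kN·m
Load 2 — applied couple M₀=5 kN·m at a=4 m (b=L-a=6):
  R_A = 6M₀ab/L³ = 6·5·4·6/10³ = 18/25 kN
  M_A = M₀b(2a-b)/L² = 5·6·(2·4-6)/10² = 3/5 kN·m
  R_B = -6M₀ab/L³ = -6·5·4·6/10³ = -18/25 kN
  M_B = M₀a(2b-a)/L² = 5·4·(2·6-4)/10² = 8/5 kN·m
Load 3 — uniform load w=3 kN/m over full span:
  R_A = wL/2 = 3·10/2 = 15 kN
  M_A = wL²/12 = 3·10²/12 = 25 kN·m
  R_B = wL/2 = 3·10/2 = 15 kN
  M_B = -wL²/12 = -3·10²/12 = -25 kN·m
Superposition: R_A = 1911/50 kN, M_A = 378/5 kN·m, R_B = 3339/50 kN, M_B = -492/5 kN·m

R_A = 1911/50 kN, M_A = 378/5 kN·m, R_B = 3339/50 kN, M_B = -492/5 kN·m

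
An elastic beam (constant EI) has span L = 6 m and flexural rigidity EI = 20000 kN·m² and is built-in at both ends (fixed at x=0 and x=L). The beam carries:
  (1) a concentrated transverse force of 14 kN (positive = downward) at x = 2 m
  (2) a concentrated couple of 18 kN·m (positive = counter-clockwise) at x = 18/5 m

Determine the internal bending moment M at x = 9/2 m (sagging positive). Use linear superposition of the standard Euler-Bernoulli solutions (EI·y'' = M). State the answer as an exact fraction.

Load 1 — point force P=14 kN at a=2 m (b=L-a=4):
  M_1 = Pa²(a+3b)(L-x)/L³ - Pa²b/L²  [x>a] = 14·2²·(2+3·4)·(6-(9/2))/6³ - 14·2²·4/6² = -7/9 kN·m
Load 2 — applied couple M₀=18 kN·m at a=18/5 m (b=L-a=12/5):
  M_2 = R_Ax - M_A - M₀  [x>a] with R_A=108/25, M_A=144/25 = (108/25)·(9/2) - (144/25) - 18 = -108/25 kN·m
Superposition: M = Σ M_i = -1147/225 kN·m ≈ -5.097778 kN·m

M(9/2) = -1147/225 kN·m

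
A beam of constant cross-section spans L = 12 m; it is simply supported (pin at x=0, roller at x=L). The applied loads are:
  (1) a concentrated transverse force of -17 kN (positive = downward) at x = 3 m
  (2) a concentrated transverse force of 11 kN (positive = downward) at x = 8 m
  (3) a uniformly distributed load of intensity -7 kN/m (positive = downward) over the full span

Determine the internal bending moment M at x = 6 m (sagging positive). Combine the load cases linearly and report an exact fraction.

M(6) = -259/2 kN·m

Load 1 — point force P=-17 kN at a=3 m (b=L-a=9):
  M_1 = Pa(L-x)/L  [x>a] = (-17)·3·(12-6)/12 = -51/2 kN·m
Load 2 — point force P=11 kN at a=8 m (b=L-a=4):
  M_2 = Pbx/L  [x≤a] = 11·4·6/12 = 22 kN·m
Load 3 — uniform load w=-7 kN/m over full span:
  M_3 = wx(L-x)/2 = (-7)·6·(12-6)/2 = -126 kN·m
Superposition: M = Σ M_i = -259/2 kN·m ≈ -129.500000 kN·m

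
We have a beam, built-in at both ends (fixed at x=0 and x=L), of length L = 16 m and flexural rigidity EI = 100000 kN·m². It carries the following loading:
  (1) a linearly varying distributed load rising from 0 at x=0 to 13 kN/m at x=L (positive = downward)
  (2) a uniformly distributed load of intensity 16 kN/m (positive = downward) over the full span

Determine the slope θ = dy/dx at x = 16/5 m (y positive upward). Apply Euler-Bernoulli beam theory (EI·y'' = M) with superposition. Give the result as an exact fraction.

Load 1 — triangular load w₀=13 kN/m (0→w₀ over full span):
  θ_1 = -w₀(2x(L-x)(L-2x)(x+2L)+x²(L-x)²)/(120LEI) = -13·(2·(16/5)·(16-(16/5))·(16-2·(16/5))·((16/5)+2·16)+(16/5)²·(16-(16/5))²)/(120·16·100000) = -11648/5859375 rad
Load 2 — uniform load w=16 kN/m over full span:
  θ_2 = -wx(L-x)(L-2x)/(12EI) = -16·(16/5)·(16-(16/5))·(16-2·(16/5))/(12·100000) = -2048/390625 rad
Superposition: θ = Σ θ_i = -42368/5859375 rad ≈ -0.007231 rad

θ(16/5) = -42368/5859375 rad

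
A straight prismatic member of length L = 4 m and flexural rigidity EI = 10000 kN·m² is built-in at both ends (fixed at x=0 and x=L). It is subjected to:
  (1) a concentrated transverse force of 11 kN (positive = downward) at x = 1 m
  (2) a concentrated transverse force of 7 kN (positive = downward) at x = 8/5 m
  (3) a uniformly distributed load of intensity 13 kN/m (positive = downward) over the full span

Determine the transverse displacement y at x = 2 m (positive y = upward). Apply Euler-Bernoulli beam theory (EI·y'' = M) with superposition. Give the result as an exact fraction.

Load 1 — point force P=11 kN at a=1 m (b=L-a=3):
  y_1 = -Pa²(L-x)²(3bL-(3b+a)(L-x))/(6L³EI)  [x>a] = -11·1²·(4-2)²·(3·3·4-(3·3+1)·(4-2))/(6·4³·10000) = -11/60000 m
Load 2 — point force P=7 kN at a=8/5 m (b=L-a=12/5):
  y_2 = -Pa²(L-x)²(3bL-(3b+a)(L-x))/(6L³EI)  [x>a] = -7·(8/5)²·(4-2)²·(3·(12/5)·4-(3·(12/5)+(8/5))·(4-2))/(6·4³·10000) = -49/234375 m
Load 3 — uniform load w=13 kN/m over full span:
  y_3 = -wx²(L-x)²/(24EI) = -13·2²·(4-2)²/(24·10000) = -13/15000 m
Superposition: y = Σ y_i = -9443/7500000 m ≈ -0.001259 m

y(2) = -9443/7500000 m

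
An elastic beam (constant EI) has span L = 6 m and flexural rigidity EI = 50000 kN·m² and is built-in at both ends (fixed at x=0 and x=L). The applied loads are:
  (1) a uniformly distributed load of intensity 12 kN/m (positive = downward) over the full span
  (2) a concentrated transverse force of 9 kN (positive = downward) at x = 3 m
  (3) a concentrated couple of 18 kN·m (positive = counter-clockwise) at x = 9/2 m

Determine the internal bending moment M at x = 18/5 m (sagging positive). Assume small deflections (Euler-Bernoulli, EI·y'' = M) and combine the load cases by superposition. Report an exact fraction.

M(18/5) = 5283/200 kN·m

Load 1 — uniform load w=12 kN/m over full span:
  M_1 = wLx/2 - wL²/12 - wx²/2 = 12·6·(18/5)/2 - 12·6²/12 - 12·(18/5)²/2 = 396/25 kN·m
Load 2 — point force P=9 kN at a=3 m (b=L-a=3):
  M_2 = Pa²(a+3b)(L-x)/L³ - Pa²b/L²  [x>a] = 9·3²·(3+3·3)·(6-(18/5))/6³ - 9·3²·3/6² = 81/20 kN·m
Load 3 — applied couple M₀=18 kN·m at a=9/2 m (b=L-a=3/2):
  M_3 = R_Ax - M_A  [x≤a] with R_A=27/8, M_A=45/8 = (27/8)·(18/5) - (45/8) = 261/40 kN·m
Superposition: M = Σ M_i = 5283/200 kN·m ≈ 26.415000 kN·m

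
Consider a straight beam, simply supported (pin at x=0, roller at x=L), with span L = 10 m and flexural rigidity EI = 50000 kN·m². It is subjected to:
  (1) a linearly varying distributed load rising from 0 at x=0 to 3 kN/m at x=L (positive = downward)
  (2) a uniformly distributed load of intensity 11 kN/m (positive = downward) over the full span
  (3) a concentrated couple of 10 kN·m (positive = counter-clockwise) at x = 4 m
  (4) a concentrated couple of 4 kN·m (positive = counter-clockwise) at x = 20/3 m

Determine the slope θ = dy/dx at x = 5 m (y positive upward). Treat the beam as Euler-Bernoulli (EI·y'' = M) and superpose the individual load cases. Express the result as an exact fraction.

θ(5) = 107/7200000 rad

Load 1 — triangular load w₀=3 kN/m (0→w₀ over full span):
  θ_1 = -w₀(7L⁴-30L²x²+15x⁴)/(360LEI) = -3·(7·10⁴-30·10²·5²+15·5⁴)/(360·10·50000) = -7/96000 rad
Load 2 — uniform load w=11 kN/m over full span:
  θ_2 = -w(L³-6Lx²+4x³)/(24EI) = -11·(10³-6·10·5²+4·5³)/(24·50000) = 0 rad
Load 3 — applied couple M₀=10 kN·m at a=4 m (b=L-a=6):
  θ_3 = (M₀x²/(2L)-M₀(x-a)+C₁)/EI  [x>a] with C₁=M₀(3b²-L²)/(6L)=4/3 = (10·5²/(2·10)-10·(5-4)+(4/3))/50000 = 23/300000 rad
Load 4 — applied couple M₀=4 kN·m at a=20/3 m (b=L-a=10/3):
  θ_4 = (M₀x²/(2L)+C₁)/EI  [x≤a] with C₁=M₀(3b²-L²)/(6L)=-40/9 = (4·5²/(2·10)+(-40/9))/50000 = 1/90000 rad
Superposition: θ = Σ θ_i = 107/7200000 rad ≈ 0.000015 rad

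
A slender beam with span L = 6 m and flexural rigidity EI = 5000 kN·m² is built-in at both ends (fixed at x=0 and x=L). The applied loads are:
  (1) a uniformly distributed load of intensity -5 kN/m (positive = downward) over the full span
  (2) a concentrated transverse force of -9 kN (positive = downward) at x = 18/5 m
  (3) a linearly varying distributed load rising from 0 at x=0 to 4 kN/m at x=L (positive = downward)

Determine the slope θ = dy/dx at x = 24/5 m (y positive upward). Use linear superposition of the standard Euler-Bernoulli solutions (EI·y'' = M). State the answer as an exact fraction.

Load 1 — uniform load w=-5 kN/m over full span:
  θ_1 = -wx(L-x)(L-2x)/(12EI) = -(-5)·(24/5)·(6-(24/5))·(6-2·(24/5))/(12·5000) = -27/15625 rad
Load 2 — point force P=-9 kN at a=18/5 m (b=L-a=12/5):
  θ_2 = Pa²(L-x)(2bL-(3b+a)(L-x))/(2L³EI)  [x>a] = (-9)·(18/5)²·(6-(24/5))·(2·(12/5)·6-(3·(12/5)+(18/5))·(6-(24/5)))/(2·6³·5000) = -8019/7812500 rad
Load 3 — triangular load w₀=4 kN/m (0→w₀ over full span):
  θ_3 = -w₀(2x(L-x)(L-2x)(x+2L)+x²(L-x)²)/(120LEI) = -4·(2·(24/5)·(6-(24/5))·(6-2·(24/5))·((24/5)+2·6)+(24/5)²·(6-(24/5))²)/(120·6·5000) = 288/390625 rad
Superposition: θ = Σ θ_i = -15759/7812500 rad ≈ -0.002017 rad

θ(24/5) = -15759/7812500 rad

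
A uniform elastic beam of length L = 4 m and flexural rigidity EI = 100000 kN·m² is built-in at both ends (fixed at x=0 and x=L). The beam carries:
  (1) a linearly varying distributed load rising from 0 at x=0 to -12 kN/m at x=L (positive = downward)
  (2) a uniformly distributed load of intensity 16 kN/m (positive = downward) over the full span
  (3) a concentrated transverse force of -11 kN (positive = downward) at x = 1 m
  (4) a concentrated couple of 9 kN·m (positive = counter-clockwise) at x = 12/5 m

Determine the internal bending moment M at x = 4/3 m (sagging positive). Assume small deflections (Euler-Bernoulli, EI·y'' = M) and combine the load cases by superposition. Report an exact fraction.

M(4/3) = 43367/10800 kN·m

Load 1 — triangular load w₀=-12 kN/m (0→w₀ over full span):
  M_1 = 3w₀Lx/20 - w₀L²/30 - w₀x³/(6L) = 3·(-12)·4·(4/3)/20 - (-12)·4²/30 - (-12)·(4/3)³/(6·4) = -272/135 kN·m
Load 2 — uniform load w=16 kN/m over full span:
  M_2 = wLx/2 - wL²/12 - wx²/2 = 16·4·(4/3)/2 - 16·4²/12 - 16·(4/3)²/2 = 64/9 kN·m
Load 3 — point force P=-11 kN at a=1 m (b=L-a=3):
  M_3 = Pa²(a+3b)(L-x)/L³ - Pa²b/L²  [x>a] = (-11)·1²·(1+3·3)·(4-(4/3))/4³ - (-11)·1²·3/4² = -121/48 kN·m
Load 4 — applied couple M₀=9 kN·m at a=12/5 m (b=L-a=8/5):
  M_4 = R_Ax - M_A  [x≤a] with R_A=81/25, M_A=72/25 = (81/25)·(4/3) - (72/25) = 36/25 kN·m
Superposition: M = Σ M_i = 43367/10800 kN·m ≈ 4.015463 kN·m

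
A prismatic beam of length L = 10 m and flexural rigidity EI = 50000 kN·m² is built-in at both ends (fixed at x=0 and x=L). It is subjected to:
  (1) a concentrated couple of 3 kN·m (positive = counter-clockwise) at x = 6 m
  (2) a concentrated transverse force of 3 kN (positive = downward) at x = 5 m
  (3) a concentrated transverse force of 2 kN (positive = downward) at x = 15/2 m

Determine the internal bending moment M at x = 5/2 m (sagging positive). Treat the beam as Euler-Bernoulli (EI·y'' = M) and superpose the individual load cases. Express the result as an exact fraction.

Load 1 — applied couple M₀=3 kN·m at a=6 m (b=L-a=4):
  M_1 = R_Ax - M_A  [x≤a] with R_A=54/125, M_A=24/25 = (54/125)·(5/2) - (24/25) = 3/25 kN·m
Load 2 — point force P=3 kN at a=5 m (b=L-a=5):
  M_2 = Pb²(3a+b)x/L³ - Pab²/L²  [x≤a] = 3·5²·(3·5+5)·(5/2)/10³ - 3·5·5²/10² = 0 kN·m
Load 3 — point force P=2 kN at a=15/2 m (b=L-a=5/2):
  M_3 = Pb²(3a+b)x/L³ - Pab²/L²  [x≤a] = 2·(5/2)²·(3·(15/2)+(5/2))·(5/2)/10³ - 2·(15/2)·(5/2)²/10² = -5/32 kN·m
Superposition: M = Σ M_i = -29/800 kN·m ≈ -0.036250 kN·m

M(5/2) = -29/800 kN·m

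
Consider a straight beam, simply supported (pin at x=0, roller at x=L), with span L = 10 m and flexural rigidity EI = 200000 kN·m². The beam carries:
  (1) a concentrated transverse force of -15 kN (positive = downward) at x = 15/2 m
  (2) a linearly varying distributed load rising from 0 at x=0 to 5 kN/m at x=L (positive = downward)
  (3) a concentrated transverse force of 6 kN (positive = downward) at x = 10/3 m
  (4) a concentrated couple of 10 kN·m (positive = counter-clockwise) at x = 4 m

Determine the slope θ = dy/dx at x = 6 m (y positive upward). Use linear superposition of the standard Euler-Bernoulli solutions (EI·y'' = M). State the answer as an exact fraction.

θ(6) = 25777/172800000 rad

Load 1 — point force P=-15 kN at a=15/2 m (b=L-a=5/2):
  θ_1 = -Pb(L²-b²-3x²)/(6LEI)  [x≤a] = -(-15)·(5/2)·(10²-(5/2)²-3·6²)/(6·10·200000) = -57/1280000 rad
Load 2 — triangular load w₀=5 kN/m (0→w₀ over full span):
  θ_2 = -w₀(7L⁴-30L²x²+15x⁴)/(360LEI) = -5·(7·10⁴-30·10²·6²+15·6⁴)/(360·10·200000) = 29/225000 rad
Load 3 — point force P=6 kN at a=10/3 m (b=L-a=20/3):
  θ_3 = -Pa(2L²-6Lx+3x²+a²)/(6LEI)  [x>a] = -6·(10/3)·(2·10²-6·10·6+3·6²+(10/3)²)/(6·10·200000) = 23/337500 rad
Load 4 — applied couple M₀=10 kN·m at a=4 m (b=L-a=6):
  θ_4 = (M₀x²/(2L)-M₀(x-a)+C₁)/EI  [x>a] with C₁=M₀(3b²-L²)/(6L)=4/3 = (10·6²/(2·10)-10·(6-4)+(4/3))/200000 = -1/300000 rad
Superposition: θ = Σ θ_i = 25777/172800000 rad ≈ 0.000149 rad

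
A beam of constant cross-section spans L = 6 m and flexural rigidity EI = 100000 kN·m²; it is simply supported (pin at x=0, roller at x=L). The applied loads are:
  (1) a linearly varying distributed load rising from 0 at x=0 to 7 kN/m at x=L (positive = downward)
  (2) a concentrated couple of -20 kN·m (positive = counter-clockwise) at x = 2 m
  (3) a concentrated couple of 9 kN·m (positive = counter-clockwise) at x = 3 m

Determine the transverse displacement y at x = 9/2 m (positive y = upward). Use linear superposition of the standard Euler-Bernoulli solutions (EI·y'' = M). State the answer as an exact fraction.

Load 1 — triangular load w₀=7 kN/m (0→w₀ over full span):
  y_1 = -w₀x(7L⁴-10L²x²+3x⁴)/(360LEI) = -7·(9/2)·(7·6⁴-10·6²·(9/2)²+3·(9/2)⁴)/(360·6·100000) = -22491/51200000 m
Load 2 — applied couple M₀=-20 kN·m at a=2 m (b=L-a=4):
  y_2 = (M₀x³/(6L)-M₀(x-a)²/2+C₁x)/EI  [x>a] with C₁=M₀(3b²-L²)/(6L)=-20/3 = ((-20)·(9/2)³/(6·6)-(-20)·((9/2)-2)²/2+(-20/3)·(9/2))/100000 = -29/160000 m
Load 3 — applied couple M₀=9 kN·m at a=3 m (b=L-a=3):
  y_3 = (M₀x³/(6L)-M₀(x-a)²/2+C₁x)/EI  [x>a] with C₁=M₀(3b²-L²)/(6L)=-9/4 = (9·(9/2)³/(6·6)-9·((9/2)-3)²/2+(-9/4)·(9/2))/100000 = 81/3200000 m
Superposition: y = Σ y_i = -1219/2048000 m ≈ -0.000595 m

y(9/2) = -1219/2048000 m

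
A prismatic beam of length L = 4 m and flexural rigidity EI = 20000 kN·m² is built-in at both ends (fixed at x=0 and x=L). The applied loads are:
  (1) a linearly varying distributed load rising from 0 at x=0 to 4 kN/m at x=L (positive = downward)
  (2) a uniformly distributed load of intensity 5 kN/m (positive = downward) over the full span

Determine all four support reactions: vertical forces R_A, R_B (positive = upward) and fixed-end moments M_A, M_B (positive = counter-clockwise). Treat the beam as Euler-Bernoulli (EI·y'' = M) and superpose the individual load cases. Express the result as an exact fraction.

Load 1 — triangular load w₀=4 kN/m (0→w₀ over full span):
  R_A = 3w₀L/20 = 3·4·4/20 = 12/5 kN
  M_A = w₀L²/30 = 4·4²/30 = 32/15 kN·m
  R_B = 7w₀L/20 = 7·4·4/20 = 28/5 kN
  M_B = -w₀L²/20 = -4·4²/20 = -16/5 kN·m
Load 2 — uniform load w=5 kN/m over full span:
  R_A = wL/2 = 5·4/2 = 10 kN
  M_A = wL²/12 = 5·4²/12 = 20/3 kN·m
  R_B = wL/2 = 5·4/2 = 10 kN
  M_B = -wL²/12 = -5·4²/12 = -20/3 kN·m
Superposition: R_A = 62/5 kN, M_A = 44/5 kN·m, R_B = 78/5 kN, M_B = -148/15 kN·m

R_A = 62/5 kN, M_A = 44/5 kN·m, R_B = 78/5 kN, M_B = -148/15 kN·m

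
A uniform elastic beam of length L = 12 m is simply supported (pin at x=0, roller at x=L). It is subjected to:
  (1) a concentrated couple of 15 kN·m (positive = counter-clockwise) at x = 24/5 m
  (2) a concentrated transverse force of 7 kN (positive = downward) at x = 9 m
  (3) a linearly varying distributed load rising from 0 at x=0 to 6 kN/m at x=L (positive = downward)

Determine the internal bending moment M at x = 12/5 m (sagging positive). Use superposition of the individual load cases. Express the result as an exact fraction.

Load 1 — applied couple M₀=15 kN·m at a=24/5 m (b=L-a=36/5):
  M_1 = M₀x/L  [x≤a] = 15·(12/5)/12 = 3 kN·m
Load 2 — point force P=7 kN at a=9 m (b=L-a=3):
  M_2 = Pbx/L  [x≤a] = 7·3·(12/5)/12 = 21/5 kN·m
Load 3 — triangular load w₀=6 kN/m (0→w₀ over full span):
  M_3 = w₀Lx/6 - w₀x³/(6L) = 6·12·(12/5)/6 - 6·(12/5)³/(6·12) = 3456/125 kN·m
Superposition: M = Σ M_i = 4356/125 kN·m ≈ 34.848000 kN·m

M(12/5) = 4356/125 kN·m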